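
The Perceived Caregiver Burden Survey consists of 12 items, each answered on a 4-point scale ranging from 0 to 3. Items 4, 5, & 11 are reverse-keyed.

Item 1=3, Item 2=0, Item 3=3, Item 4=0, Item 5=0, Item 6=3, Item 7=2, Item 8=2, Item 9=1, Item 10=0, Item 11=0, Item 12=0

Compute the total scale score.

Apply reverse scoring (reverse-coded value = 3 − response):
  item 4: 3 − 0 = 3
  item 5: 3 − 0 = 3
  item 11: 3 − 0 = 3
Scored responses: 3, 0, 3, 3, 3, 3, 2, 2, 1, 0, 3, 0
Total = 3 + 0 + 3 + 3 + 3 + 3 + 2 + 2 + 1 + 0 + 3 + 0 = 23

23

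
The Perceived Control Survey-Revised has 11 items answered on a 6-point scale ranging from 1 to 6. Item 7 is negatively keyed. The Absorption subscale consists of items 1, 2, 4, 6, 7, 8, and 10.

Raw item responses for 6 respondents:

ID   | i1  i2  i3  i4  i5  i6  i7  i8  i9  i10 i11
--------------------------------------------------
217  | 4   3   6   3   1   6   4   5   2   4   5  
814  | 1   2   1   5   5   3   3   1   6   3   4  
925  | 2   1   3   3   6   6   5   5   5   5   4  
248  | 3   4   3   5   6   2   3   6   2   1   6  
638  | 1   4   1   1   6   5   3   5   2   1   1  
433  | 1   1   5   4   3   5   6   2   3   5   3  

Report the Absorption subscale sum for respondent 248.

25

Respondent 248 raw: 3, 4, 3, 5, 6, 2, 3, 6, 2, 1, 6.
Absorption items: 1, 2, 4, 6, 7, 8, 10.
Reverse-coded (reversed = (1+6) − raw = 7 − raw):
  item 1: 3
  item 2: 4
  item 4: 5
  item 6: 2
  item 7: 7 − 3 = 4
  item 8: 6
  item 10: 1
Sum = 3 + 4 + 5 + 2 + 4 + 6 + 1 = 25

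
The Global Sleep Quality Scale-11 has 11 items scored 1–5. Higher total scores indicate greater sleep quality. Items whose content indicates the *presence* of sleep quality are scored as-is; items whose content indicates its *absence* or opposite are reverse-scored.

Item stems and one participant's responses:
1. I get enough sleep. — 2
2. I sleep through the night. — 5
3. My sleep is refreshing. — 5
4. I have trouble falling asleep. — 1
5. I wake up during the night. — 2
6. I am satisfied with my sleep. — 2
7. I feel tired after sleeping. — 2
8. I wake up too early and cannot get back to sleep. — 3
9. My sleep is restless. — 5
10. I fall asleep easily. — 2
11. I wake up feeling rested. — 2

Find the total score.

Items 4, 5, 7, 8, 9 describe the absence/opposite of sleep quality → reverse-score.
on a 1–5 scale, reversed = 6 − raw.
  item 1: 2
  item 2: 5
  item 3: 5
  item 4: 6 − 1 = 5
  item 5: 6 − 2 = 4
  item 6: 2
  item 7: 6 − 2 = 4
  item 8: 6 − 3 = 3
  item 9: 6 − 5 = 1
  item 10: 2
  item 11: 2
Total = 2 + 5 + 5 + 5 + 4 + 2 + 4 + 3 + 1 + 2 + 2 = 35

35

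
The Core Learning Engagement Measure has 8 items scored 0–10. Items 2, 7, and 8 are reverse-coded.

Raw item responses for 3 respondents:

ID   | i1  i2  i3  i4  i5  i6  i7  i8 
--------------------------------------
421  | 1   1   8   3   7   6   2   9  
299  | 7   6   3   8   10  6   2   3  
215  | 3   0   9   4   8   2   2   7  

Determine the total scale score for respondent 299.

53

Respondent 299 raw: 7, 6, 3, 8, 10, 6, 2, 3.
Reverse-coded (reverse-coded value = 10 − response):
  item 1: 7
  item 2: 10 − 6 = 4
  item 3: 3
  item 4: 8
  item 5: 10
  item 6: 6
  item 7: 10 − 2 = 8
  item 8: 10 − 3 = 7
Sum = 7 + 4 + 3 + 8 + 10 + 6 + 8 + 7 = 53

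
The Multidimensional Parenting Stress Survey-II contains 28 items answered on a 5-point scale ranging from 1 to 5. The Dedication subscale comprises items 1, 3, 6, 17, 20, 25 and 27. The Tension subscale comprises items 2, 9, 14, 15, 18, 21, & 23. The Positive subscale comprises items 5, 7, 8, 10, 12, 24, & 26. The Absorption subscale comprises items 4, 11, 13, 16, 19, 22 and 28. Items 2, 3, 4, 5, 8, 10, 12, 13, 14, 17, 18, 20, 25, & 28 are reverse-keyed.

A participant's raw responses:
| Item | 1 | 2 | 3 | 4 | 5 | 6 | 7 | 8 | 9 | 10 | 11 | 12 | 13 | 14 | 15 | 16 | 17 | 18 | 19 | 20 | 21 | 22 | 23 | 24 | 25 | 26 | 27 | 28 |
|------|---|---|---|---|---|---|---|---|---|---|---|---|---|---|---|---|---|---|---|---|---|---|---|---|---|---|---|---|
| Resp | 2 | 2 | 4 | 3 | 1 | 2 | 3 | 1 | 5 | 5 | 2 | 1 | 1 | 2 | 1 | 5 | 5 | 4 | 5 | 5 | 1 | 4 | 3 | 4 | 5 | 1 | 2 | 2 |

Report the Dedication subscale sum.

Dedication items: 1, 3, 6, 17, 20, 25, 27.
Of these, items 3, 17, 20, and 25 are reverse-keyed; reversed = (1+5) − raw = 6 − raw.
  item 1: 2
  item 3: 6 − 4 = 2
  item 6: 2
  item 17: 6 − 5 = 1
  item 20: 6 − 5 = 1
  item 25: 6 − 5 = 1
  item 27: 2
Sum = 2 + 2 + 2 + 1 + 1 + 1 + 2 = 11

11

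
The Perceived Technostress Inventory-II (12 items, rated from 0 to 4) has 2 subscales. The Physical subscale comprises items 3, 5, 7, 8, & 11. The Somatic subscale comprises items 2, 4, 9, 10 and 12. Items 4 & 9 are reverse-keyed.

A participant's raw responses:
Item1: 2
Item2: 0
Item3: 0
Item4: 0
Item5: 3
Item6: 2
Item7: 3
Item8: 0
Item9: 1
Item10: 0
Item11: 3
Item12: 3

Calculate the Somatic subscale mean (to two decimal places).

Somatic items: 2, 4, 9, 10, 12.
Of these, items 4 and 9 are reverse-keyed; reverse-coded value = 4 − response.
  item 2: 0
  item 4: 4 − 0 = 4
  item 9: 4 − 1 = 3
  item 10: 0
  item 12: 3
Sum = 0 + 4 + 3 + 0 + 3 = 10
Mean = 10 / 5 = 2.00

2.00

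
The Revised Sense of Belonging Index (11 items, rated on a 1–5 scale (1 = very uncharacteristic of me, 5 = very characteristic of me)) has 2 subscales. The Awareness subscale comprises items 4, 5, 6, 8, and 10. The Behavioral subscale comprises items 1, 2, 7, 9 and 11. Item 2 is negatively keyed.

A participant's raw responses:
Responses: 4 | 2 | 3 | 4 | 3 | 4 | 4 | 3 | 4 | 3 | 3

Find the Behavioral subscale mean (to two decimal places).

3.80

Behavioral items: 1, 2, 7, 9, 11.
Of these, item 2 is negatively keyed; reversed = (1+5) − raw = 6 − raw.
  item 1: 4
  item 2: 6 − 2 = 4
  item 7: 4
  item 9: 4
  item 11: 3
Sum = 4 + 4 + 4 + 4 + 3 = 19
Mean = 19 / 5 = 3.80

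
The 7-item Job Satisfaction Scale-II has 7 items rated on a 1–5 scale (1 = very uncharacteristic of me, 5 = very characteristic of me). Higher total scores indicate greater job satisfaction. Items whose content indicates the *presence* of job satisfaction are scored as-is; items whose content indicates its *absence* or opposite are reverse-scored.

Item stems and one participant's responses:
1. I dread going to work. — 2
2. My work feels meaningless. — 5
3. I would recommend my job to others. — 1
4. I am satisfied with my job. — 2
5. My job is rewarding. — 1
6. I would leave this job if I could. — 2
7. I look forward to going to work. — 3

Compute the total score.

16

Items 1, 2, 6 describe the absence/opposite of job satisfaction → reverse-score.
reverse-coded value = 6 − response.
  item 1: 6 − 2 = 4
  item 2: 6 − 5 = 1
  item 3: 1
  item 4: 2
  item 5: 1
  item 6: 6 − 2 = 4
  item 7: 3
Total = 4 + 1 + 1 + 2 + 1 + 4 + 3 = 16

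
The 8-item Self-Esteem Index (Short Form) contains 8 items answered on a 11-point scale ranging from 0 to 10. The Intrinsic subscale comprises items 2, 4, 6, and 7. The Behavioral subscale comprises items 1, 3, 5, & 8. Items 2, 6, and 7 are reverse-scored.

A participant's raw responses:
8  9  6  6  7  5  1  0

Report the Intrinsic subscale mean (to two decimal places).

5.25

Intrinsic items: 2, 4, 6, 7.
Of these, items 2, 6, and 7 are reverse-scored; reverse-coded value = 10 − response.
  item 2: 10 − 9 = 1
  item 4: 6
  item 6: 10 − 5 = 5
  item 7: 10 − 1 = 9
Sum = 1 + 6 + 5 + 9 = 21
Mean = 21 / 4 = 5.25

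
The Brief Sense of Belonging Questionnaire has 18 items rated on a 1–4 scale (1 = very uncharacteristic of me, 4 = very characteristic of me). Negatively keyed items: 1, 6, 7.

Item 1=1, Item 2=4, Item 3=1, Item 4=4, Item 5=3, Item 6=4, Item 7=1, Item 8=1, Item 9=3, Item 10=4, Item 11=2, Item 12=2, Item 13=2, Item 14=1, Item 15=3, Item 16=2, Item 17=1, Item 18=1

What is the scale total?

Reverse-coded items (reversed = (1+4) − raw = 5 − raw):
  item 1: 5 − 1 = 4
  item 6: 5 − 4 = 1
  item 7: 5 − 1 = 4
Scored responses: 4, 4, 1, 4, 3, 1, 4, 1, 3, 4, 2, 2, 2, 1, 3, 2, 1, 1
Total = 4 + 4 + 1 + 4 + 3 + 1 + 4 + 1 + 3 + 4 + 2 + 2 + 2 + 1 + 3 + 2 + 1 + 1 = 43

43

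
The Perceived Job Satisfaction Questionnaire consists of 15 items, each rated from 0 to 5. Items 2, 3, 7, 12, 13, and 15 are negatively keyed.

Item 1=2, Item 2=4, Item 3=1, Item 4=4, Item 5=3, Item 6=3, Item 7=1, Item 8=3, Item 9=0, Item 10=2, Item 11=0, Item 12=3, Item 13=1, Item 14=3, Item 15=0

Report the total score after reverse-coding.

Reverse-coded items (on a 0–5 scale, reversed = 5 − raw):
  item 2: 5 − 4 = 1
  item 3: 5 − 1 = 4
  item 7: 5 − 1 = 4
  item 12: 5 − 3 = 2
  item 13: 5 − 1 = 4
  item 15: 5 − 0 = 5
Scored items: 2, 1, 4, 4, 3, 3, 4, 3, 0, 2, 0, 2, 4, 3, 5
Total = 2 + 1 + 4 + 4 + 3 + 3 + 4 + 3 + 0 + 2 + 0 + 2 + 4 + 3 + 5 = 40

40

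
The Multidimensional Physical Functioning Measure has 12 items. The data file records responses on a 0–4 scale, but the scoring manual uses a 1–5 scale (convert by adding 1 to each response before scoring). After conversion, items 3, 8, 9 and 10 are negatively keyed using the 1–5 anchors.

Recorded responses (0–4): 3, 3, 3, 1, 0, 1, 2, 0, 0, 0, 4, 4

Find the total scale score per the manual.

43

Convert to 1–5: 4, 4, 4, 2, 1, 2, 3, 1, 1, 1, 5, 5
Reverse-coded (reverse-coded value = 6 − response):
  item 3: 6 − 4 = 2
  item 8: 6 − 1 = 5
  item 9: 6 − 1 = 5
  item 10: 6 − 1 = 5
Scored: 4, 4, 2, 2, 1, 2, 3, 5, 5, 5, 5, 5
Total = 43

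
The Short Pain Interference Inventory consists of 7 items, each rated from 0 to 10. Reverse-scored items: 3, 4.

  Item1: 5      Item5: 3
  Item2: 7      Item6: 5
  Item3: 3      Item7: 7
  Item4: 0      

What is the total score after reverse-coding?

Reverse-coded items (reverse-coded value = 10 − response):
  item 3: 10 − 3 = 7
  item 4: 10 − 0 = 10
After reverse-coding: 5, 7, 7, 10, 3, 5, 7
Total = 5 + 7 + 7 + 10 + 3 + 5 + 7 = 44

44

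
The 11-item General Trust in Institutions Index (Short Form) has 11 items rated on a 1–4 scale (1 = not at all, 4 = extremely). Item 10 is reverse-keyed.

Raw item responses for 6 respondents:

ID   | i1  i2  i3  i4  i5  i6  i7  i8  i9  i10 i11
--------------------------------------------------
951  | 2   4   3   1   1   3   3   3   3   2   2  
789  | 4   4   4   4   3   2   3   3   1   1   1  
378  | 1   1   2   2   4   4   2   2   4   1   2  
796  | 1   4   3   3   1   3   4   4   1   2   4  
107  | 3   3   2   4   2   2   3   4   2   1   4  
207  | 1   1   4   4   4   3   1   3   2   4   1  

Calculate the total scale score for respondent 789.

Respondent 789 raw: 4, 4, 4, 4, 3, 2, 3, 3, 1, 1, 1.
Reverse-coded (reversed = (1+4) − raw = 5 − raw):
  item 1: 4
  item 2: 4
  item 3: 4
  item 4: 4
  item 5: 3
  item 6: 2
  item 7: 3
  item 8: 3
  item 9: 1
  item 10: 5 − 1 = 4
  item 11: 1
Sum = 4 + 4 + 4 + 4 + 3 + 2 + 3 + 3 + 1 + 4 + 1 = 33

33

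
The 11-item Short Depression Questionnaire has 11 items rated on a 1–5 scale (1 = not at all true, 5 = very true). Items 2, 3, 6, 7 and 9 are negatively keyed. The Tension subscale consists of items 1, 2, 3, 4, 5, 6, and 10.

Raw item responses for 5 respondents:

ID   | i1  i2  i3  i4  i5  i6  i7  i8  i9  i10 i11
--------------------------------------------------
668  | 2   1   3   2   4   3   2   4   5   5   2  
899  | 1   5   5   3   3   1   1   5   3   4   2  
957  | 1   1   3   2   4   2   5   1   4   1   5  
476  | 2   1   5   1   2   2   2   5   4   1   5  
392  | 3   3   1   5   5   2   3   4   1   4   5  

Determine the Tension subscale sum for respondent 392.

Respondent 392 raw: 3, 3, 1, 5, 5, 2, 3, 4, 1, 4, 5.
Tension items: 1, 2, 3, 4, 5, 6, 10.
Reverse-coded (reversed = (1+5) − raw = 6 − raw):
  item 1: 3
  item 2: 6 − 3 = 3
  item 3: 6 − 1 = 5
  item 4: 5
  item 5: 5
  item 6: 6 − 2 = 4
  item 10: 4
Sum = 3 + 3 + 5 + 5 + 5 + 4 + 4 = 29

29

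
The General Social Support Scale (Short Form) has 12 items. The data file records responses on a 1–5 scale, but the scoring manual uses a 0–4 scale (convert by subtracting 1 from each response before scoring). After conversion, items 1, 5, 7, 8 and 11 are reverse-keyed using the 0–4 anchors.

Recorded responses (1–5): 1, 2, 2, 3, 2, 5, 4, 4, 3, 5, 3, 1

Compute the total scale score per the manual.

25

Convert to 0–4: 0, 1, 1, 2, 1, 4, 3, 3, 2, 4, 2, 0
Reverse-coded (reverse-coded value = 4 − response):
  item 1: 4 − 0 = 4
  item 5: 4 − 1 = 3
  item 7: 4 − 3 = 1
  item 8: 4 − 3 = 1
  item 11: 4 − 2 = 2
Scored: 4, 1, 1, 2, 3, 4, 1, 1, 2, 4, 2, 0
Total = 25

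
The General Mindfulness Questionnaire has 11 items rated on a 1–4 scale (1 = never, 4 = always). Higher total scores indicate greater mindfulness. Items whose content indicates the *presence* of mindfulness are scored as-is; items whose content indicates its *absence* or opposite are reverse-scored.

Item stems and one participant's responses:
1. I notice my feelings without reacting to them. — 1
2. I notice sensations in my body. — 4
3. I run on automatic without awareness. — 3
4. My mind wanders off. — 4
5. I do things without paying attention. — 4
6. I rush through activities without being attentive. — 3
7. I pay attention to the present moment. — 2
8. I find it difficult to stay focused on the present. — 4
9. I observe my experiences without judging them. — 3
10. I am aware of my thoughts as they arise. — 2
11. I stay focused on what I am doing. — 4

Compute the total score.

23

Items 3, 4, 5, 6, 8 describe the absence/opposite of mindfulness → reverse-score.
reversed = (1+4) − raw = 5 − raw.
  item 1: 1
  item 2: 4
  item 3: 5 − 3 = 2
  item 4: 5 − 4 = 1
  item 5: 5 − 4 = 1
  item 6: 5 − 3 = 2
  item 7: 2
  item 8: 5 − 4 = 1
  item 9: 3
  item 10: 2
  item 11: 4
Total = 1 + 4 + 2 + 1 + 1 + 2 + 2 + 1 + 3 + 2 + 4 = 23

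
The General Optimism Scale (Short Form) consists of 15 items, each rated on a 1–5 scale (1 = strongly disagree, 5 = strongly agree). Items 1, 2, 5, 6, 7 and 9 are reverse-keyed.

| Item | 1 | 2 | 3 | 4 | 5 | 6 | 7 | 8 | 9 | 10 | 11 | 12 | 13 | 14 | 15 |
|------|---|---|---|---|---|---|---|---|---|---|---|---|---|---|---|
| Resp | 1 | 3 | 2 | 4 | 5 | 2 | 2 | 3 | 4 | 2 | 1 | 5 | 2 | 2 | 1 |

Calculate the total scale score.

41

Reverse-keyed items use 6 − raw:
  item 1: 6 − 1 = 5
  item 2: 6 − 3 = 3
  item 5: 6 − 5 = 1
  item 6: 6 − 2 = 4
  item 7: 6 − 2 = 4
  item 9: 6 − 4 = 2
Scored items: 5, 3, 2, 4, 1, 4, 4, 3, 2, 2, 1, 5, 2, 2, 1
Total = 5 + 3 + 2 + 4 + 1 + 4 + 4 + 3 + 2 + 2 + 1 + 5 + 2 + 2 + 1 = 41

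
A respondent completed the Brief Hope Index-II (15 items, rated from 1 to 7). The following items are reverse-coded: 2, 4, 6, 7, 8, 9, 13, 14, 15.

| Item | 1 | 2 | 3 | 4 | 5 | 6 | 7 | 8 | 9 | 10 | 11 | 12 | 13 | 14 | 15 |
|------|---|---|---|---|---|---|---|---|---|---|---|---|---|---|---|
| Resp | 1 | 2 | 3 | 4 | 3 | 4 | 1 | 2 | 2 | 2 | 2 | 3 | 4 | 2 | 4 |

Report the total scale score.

Reversing items 2, 4, 6, 7, 8, 9, 13, 14, & 15 with 8 − raw:
Total = 1 + (8−2) + 3 + (8−4) + 3 + (8−4) + (8−1) + (8−2) + (8−2) + 2 + 2 + 3 + (8−4) + (8−2) + (8−4)
      = 1 + 6 + 3 + 4 + 3 + 4 + 7 + 6 + 6 + 2 + 2 + 3 + 4 + 6 + 4 = 61

61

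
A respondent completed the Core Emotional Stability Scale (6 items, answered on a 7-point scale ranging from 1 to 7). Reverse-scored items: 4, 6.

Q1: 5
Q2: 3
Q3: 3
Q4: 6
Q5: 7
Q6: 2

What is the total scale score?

Reversing items 4 and 6 with 8 − raw:
Total = 5 + 3 + 3 + (8−6) + 7 + (8−2)
      = 5 + 3 + 3 + 2 + 7 + 6 = 26

26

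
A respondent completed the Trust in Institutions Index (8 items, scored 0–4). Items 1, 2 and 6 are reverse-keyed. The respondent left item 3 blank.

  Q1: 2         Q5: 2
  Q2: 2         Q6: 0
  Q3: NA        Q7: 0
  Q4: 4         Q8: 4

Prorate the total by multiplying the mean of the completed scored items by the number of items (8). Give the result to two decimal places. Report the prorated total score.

20.57

Reverse-coded (reversed = (0+4) − raw = 4 − raw):
  item 1: 4 − 2 = 2
  item 2: 4 − 2 = 2
  item 6: 4 − 0 = 4
Completed scored items (7 of 8): 2, 2, 4, 2, 4, 0, 4; sum = 18.
Person mean = 18 / 7 ≈ 2.5714
Prorated total = (18 / 7) × 8 = 20.57 (to 2 dp)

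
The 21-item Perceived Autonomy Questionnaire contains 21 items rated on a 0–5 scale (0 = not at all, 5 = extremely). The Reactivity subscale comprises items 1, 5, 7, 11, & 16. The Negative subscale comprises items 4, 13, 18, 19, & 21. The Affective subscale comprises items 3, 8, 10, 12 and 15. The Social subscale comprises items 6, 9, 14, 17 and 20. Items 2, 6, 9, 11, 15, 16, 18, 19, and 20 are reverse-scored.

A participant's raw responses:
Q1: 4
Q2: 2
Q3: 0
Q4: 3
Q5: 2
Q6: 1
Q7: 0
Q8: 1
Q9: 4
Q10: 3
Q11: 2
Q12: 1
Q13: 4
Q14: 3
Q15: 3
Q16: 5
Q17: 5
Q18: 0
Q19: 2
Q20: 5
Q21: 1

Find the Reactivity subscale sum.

Reactivity items: 1, 5, 7, 11, 16.
Of these, items 11 and 16 are reverse-scored; reverse-coded value = 5 − response.
  item 1: 4
  item 5: 2
  item 7: 0
  item 11: 5 − 2 = 3
  item 16: 5 − 5 = 0
Sum = 4 + 2 + 0 + 3 + 0 = 9

9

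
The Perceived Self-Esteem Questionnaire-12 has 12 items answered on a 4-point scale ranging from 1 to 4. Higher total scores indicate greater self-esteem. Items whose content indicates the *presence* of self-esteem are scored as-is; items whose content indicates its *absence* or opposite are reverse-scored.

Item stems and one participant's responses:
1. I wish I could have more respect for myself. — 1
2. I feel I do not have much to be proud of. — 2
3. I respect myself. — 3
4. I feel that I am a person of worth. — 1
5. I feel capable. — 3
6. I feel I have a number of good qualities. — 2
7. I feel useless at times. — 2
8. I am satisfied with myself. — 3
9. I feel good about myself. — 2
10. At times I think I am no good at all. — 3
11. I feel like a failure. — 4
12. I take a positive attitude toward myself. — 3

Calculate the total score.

30

Items 1, 2, 7, 10, 11 describe the absence/opposite of self-esteem → reverse-score.
reverse-coded value = 5 − response.
  item 1: 5 − 1 = 4
  item 2: 5 − 2 = 3
  item 3: 3
  item 4: 1
  item 5: 3
  item 6: 2
  item 7: 5 − 2 = 3
  item 8: 3
  item 9: 2
  item 10: 5 − 3 = 2
  item 11: 5 − 4 = 1
  item 12: 3
Total = 4 + 3 + 3 + 1 + 3 + 2 + 3 + 3 + 2 + 2 + 1 + 3 = 30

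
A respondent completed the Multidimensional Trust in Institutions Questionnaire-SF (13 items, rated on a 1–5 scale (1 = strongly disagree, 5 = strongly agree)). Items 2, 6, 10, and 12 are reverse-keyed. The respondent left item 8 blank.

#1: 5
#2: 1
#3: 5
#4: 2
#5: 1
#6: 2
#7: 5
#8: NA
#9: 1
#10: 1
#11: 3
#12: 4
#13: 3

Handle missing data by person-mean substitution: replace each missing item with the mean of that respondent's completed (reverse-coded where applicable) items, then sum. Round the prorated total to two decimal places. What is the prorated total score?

Reverse-coded (on a 1–5 scale, reversed = 6 − raw):
  item 2: 6 − 1 = 5
  item 6: 6 − 2 = 4
  item 10: 6 − 1 = 5
  item 12: 6 − 4 = 2
Completed scored items (12 of 13): 5, 5, 5, 2, 1, 4, 5, 1, 5, 3, 2, 3; sum = 41.
Person mean = 41 / 12 ≈ 3.4167
Prorated total = (41 / 12) × 13 = 44.42 (to 2 dp)

44.42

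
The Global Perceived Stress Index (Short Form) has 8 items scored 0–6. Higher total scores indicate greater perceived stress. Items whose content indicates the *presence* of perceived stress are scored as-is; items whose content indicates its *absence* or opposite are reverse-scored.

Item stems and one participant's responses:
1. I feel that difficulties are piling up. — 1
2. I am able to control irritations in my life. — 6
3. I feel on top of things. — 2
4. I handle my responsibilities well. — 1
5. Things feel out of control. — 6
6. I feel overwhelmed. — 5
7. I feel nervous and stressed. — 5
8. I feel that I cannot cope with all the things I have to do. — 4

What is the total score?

Items 2, 3, 4 describe the absence/opposite of perceived stress → reverse-score.
on a 0–6 scale, reversed = 6 − raw.
  item 1: 1
  item 2: 6 − 6 = 0
  item 3: 6 − 2 = 4
  item 4: 6 − 1 = 5
  item 5: 6
  item 6: 5
  item 7: 5
  item 8: 4
Total = 1 + 0 + 4 + 5 + 6 + 5 + 5 + 4 = 30

30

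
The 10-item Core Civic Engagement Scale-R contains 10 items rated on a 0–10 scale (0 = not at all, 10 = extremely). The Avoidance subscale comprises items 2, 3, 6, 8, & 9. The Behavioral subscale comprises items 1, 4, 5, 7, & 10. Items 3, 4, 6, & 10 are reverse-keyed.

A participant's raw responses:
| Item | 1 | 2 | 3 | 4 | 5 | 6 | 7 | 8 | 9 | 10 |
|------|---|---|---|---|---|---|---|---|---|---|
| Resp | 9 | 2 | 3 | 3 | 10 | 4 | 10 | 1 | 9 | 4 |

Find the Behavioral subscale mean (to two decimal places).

Behavioral items: 1, 4, 5, 7, 10.
Of these, items 4 and 10 are reverse-keyed; reversed = (0+10) − raw = 10 − raw.
  item 1: 9
  item 4: 10 − 3 = 7
  item 5: 10
  item 7: 10
  item 10: 10 − 4 = 6
Sum = 9 + 7 + 10 + 10 + 6 = 42
Mean = 42 / 5 = 8.40

8.40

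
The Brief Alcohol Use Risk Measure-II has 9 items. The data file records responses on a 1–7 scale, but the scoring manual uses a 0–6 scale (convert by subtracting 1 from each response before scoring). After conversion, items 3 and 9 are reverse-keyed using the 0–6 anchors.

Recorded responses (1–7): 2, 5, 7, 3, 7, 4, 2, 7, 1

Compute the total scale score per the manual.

Convert to 0–6: 1, 4, 6, 2, 6, 3, 1, 6, 0
Reverse-coded (reversed = (0+6) − raw = 6 − raw):
  item 3: 6 − 6 = 0
  item 9: 6 − 0 = 6
Scored: 1, 4, 0, 2, 6, 3, 1, 6, 6
Total = 29

29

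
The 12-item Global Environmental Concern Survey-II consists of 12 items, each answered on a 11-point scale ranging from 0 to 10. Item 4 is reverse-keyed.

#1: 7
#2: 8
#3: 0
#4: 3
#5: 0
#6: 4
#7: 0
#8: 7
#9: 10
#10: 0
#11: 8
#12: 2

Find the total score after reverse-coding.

Reversing item 4 with 10 − raw:
Total = 7 + 8 + 0 + (10−3) + 0 + 4 + 0 + 7 + 10 + 0 + 8 + 2
      = 7 + 8 + 0 + 7 + 0 + 4 + 0 + 7 + 10 + 0 + 8 + 2 = 53

53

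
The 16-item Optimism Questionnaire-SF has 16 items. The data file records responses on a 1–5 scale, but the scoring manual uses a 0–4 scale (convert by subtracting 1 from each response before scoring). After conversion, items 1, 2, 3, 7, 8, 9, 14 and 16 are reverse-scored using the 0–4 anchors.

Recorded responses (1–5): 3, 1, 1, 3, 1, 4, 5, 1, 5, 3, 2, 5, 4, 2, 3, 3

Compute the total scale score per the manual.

36

Convert to 0–4: 2, 0, 0, 2, 0, 3, 4, 0, 4, 2, 1, 4, 3, 1, 2, 2
Reverse-coded (reverse-coded value = 4 − response):
  item 1: 4 − 2 = 2
  item 2: 4 − 0 = 4
  item 3: 4 − 0 = 4
  item 7: 4 − 4 = 0
  item 8: 4 − 0 = 4
  item 9: 4 − 4 = 0
  item 14: 4 − 1 = 3
  item 16: 4 − 2 = 2
Scored: 2, 4, 4, 2, 0, 3, 0, 4, 0, 2, 1, 4, 3, 3, 2, 2
Total = 36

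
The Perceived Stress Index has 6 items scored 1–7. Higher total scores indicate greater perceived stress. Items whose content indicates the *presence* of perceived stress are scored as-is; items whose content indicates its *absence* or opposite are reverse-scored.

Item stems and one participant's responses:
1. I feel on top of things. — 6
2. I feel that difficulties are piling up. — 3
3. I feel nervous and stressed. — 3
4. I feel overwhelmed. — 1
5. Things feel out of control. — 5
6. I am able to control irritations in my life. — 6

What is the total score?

16

Items 1, 6 describe the absence/opposite of perceived stress → reverse-score.
reverse-coded value = 8 − response.
  item 1: 8 − 6 = 2
  item 2: 3
  item 3: 3
  item 4: 1
  item 5: 5
  item 6: 8 − 6 = 2
Total = 2 + 3 + 3 + 1 + 5 + 2 = 16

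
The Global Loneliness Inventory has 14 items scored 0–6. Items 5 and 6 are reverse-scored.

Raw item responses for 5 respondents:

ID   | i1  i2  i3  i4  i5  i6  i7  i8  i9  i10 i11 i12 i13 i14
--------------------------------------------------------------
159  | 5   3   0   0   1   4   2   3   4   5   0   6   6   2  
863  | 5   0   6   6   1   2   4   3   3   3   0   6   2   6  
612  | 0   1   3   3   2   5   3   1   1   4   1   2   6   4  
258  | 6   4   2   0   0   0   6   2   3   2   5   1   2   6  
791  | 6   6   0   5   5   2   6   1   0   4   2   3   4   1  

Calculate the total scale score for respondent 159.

43

Respondent 159 raw: 5, 3, 0, 0, 1, 4, 2, 3, 4, 5, 0, 6, 6, 2.
Reverse-coded (on a 0–6 scale, reversed = 6 − raw):
  item 1: 5
  item 2: 3
  item 3: 0
  item 4: 0
  item 5: 6 − 1 = 5
  item 6: 6 − 4 = 2
  item 7: 2
  item 8: 3
  item 9: 4
  item 10: 5
  item 11: 0
  item 12: 6
  item 13: 6
  item 14: 2
Sum = 5 + 3 + 0 + 0 + 5 + 2 + 2 + 3 + 4 + 5 + 0 + 6 + 6 + 2 = 43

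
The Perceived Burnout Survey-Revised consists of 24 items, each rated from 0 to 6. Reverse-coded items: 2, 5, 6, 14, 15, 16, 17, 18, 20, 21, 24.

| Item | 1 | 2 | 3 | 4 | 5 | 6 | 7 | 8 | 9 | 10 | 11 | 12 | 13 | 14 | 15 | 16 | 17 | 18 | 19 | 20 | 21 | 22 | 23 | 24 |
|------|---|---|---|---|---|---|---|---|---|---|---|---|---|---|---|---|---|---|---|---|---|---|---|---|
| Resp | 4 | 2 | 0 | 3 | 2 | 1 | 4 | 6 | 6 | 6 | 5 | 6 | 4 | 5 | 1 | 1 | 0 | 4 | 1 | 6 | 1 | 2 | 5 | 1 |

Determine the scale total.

Apply reverse scoring (reversed = (0+6) − raw = 6 − raw):
  item 2: 6 − 2 = 4
  item 5: 6 − 2 = 4
  item 6: 6 − 1 = 5
  item 14: 6 − 5 = 1
  item 15: 6 − 1 = 5
  item 16: 6 − 1 = 5
  item 17: 6 − 0 = 6
  item 18: 6 − 4 = 2
  item 20: 6 − 6 = 0
  item 21: 6 − 1 = 5
  item 24: 6 − 1 = 5
Scored items: 4, 4, 0, 3, 4, 5, 4, 6, 6, 6, 5, 6, 4, 1, 5, 5, 6, 2, 1, 0, 5, 2, 5, 5
Total = 4 + 4 + 0 + 3 + 4 + 5 + 4 + 6 + 6 + 6 + 5 + 6 + 4 + 1 + 5 + 5 + 6 + 2 + 1 + 0 + 5 + 2 + 5 + 5 = 94

94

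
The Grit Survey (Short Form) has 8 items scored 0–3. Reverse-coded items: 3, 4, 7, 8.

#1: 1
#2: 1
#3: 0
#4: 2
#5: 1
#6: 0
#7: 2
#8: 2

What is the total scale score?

Reverse-coded items (on a 0–3 scale, reversed = 3 − raw):
  item 3: 3 − 0 = 3
  item 4: 3 − 2 = 1
  item 7: 3 − 2 = 1
  item 8: 3 − 2 = 1
After reverse-coding: 1, 1, 3, 1, 1, 0, 1, 1
Total = 1 + 1 + 3 + 1 + 1 + 0 + 1 + 1 = 9

9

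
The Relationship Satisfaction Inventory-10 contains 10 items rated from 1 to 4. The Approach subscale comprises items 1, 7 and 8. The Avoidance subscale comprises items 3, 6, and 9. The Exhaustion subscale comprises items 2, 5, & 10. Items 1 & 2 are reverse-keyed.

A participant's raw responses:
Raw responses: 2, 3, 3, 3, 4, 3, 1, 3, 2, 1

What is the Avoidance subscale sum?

8

Avoidance items: 3, 6, 9.
  item 3: 3
  item 6: 3
  item 9: 2
Sum = 3 + 3 + 2 = 8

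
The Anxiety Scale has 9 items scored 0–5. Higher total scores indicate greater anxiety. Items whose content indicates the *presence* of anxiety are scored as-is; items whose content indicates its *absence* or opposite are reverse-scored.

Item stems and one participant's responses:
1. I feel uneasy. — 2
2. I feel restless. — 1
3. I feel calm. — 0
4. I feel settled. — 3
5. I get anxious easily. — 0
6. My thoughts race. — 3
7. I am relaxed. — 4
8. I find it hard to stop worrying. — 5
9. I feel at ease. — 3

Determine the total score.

21

Items 3, 4, 7, 9 describe the absence/opposite of anxiety → reverse-score.
on a 0–5 scale, reversed = 5 − raw.
  item 1: 2
  item 2: 1
  item 3: 5 − 0 = 5
  item 4: 5 − 3 = 2
  item 5: 0
  item 6: 3
  item 7: 5 − 4 = 1
  item 8: 5
  item 9: 5 − 3 = 2
Total = 2 + 1 + 5 + 2 + 0 + 3 + 1 + 5 + 2 = 21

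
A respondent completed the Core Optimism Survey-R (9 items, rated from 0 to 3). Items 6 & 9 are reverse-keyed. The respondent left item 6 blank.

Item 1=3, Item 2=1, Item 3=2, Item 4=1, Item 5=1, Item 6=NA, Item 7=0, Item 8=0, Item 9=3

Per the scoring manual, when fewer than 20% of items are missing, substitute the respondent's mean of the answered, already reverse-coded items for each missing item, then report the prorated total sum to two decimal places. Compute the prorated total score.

Reverse-coded (reversed = (0+3) − raw = 3 − raw):
  item 9: 3 − 3 = 0
Completed scored items (8 of 9): 3, 1, 2, 1, 1, 0, 0, 0; sum = 8.
Person mean = 8 / 8 ≈ 1.0000
Prorated total = (8 / 8) × 9 = 9.00 (to 2 dp)

9.00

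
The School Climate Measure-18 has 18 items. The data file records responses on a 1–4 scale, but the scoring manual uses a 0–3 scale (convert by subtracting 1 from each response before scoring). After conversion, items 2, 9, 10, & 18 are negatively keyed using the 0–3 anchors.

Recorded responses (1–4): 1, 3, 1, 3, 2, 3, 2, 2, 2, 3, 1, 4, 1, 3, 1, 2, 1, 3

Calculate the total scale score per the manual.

Convert to 0–3: 0, 2, 0, 2, 1, 2, 1, 1, 1, 2, 0, 3, 0, 2, 0, 1, 0, 2
Reverse-coded (reversed = (0+3) − raw = 3 − raw):
  item 2: 3 − 2 = 1
  item 9: 3 − 1 = 2
  item 10: 3 − 2 = 1
  item 18: 3 − 2 = 1
Scored: 0, 1, 0, 2, 1, 2, 1, 1, 2, 1, 0, 3, 0, 2, 0, 1, 0, 1
Total = 18

18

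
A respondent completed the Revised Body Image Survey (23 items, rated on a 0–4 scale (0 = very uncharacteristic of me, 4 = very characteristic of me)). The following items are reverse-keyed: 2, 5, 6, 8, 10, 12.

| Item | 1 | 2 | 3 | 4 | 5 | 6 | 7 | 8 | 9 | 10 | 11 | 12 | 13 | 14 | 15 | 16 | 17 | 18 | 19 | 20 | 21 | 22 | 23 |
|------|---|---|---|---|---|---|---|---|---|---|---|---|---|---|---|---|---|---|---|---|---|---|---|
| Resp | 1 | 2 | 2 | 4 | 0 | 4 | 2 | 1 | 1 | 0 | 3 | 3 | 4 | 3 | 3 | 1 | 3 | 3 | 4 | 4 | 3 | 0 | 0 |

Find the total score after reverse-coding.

55

Raw sum = 51. Reverse-keyed items: 2, 5, 6, 8, 10, 12; their raw sum = 10.
Each reversal replaces raw with 4 − raw, changing the total by 4 − 2·raw per item.
Total = 51 + 6·4 − 2·10 = 51 + 24 − 20 = 55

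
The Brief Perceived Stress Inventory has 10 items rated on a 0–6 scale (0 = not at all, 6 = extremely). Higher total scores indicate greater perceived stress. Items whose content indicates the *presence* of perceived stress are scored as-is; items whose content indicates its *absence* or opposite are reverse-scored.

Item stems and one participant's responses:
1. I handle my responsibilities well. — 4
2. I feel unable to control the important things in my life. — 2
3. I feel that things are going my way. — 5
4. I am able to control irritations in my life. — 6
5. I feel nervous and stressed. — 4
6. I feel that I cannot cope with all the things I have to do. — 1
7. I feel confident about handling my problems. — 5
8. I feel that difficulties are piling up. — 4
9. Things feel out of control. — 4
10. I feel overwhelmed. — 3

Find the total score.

Items 1, 3, 4, 7 describe the absence/opposite of perceived stress → reverse-score.
on a 0–6 scale, reversed = 6 − raw.
  item 1: 6 − 4 = 2
  item 2: 2
  item 3: 6 − 5 = 1
  item 4: 6 − 6 = 0
  item 5: 4
  item 6: 1
  item 7: 6 − 5 = 1
  item 8: 4
  item 9: 4
  item 10: 3
Total = 2 + 2 + 1 + 0 + 4 + 1 + 1 + 4 + 4 + 3 = 22

22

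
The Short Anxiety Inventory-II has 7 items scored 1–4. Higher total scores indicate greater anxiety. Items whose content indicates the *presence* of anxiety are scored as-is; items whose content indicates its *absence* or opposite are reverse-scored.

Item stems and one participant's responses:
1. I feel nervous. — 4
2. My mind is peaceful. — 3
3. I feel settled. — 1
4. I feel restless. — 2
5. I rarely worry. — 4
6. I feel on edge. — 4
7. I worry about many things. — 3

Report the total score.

20

Items 2, 3, 5 describe the absence/opposite of anxiety → reverse-score.
reversed = (1+4) − raw = 5 − raw.
  item 1: 4
  item 2: 5 − 3 = 2
  item 3: 5 − 1 = 4
  item 4: 2
  item 5: 5 − 4 = 1
  item 6: 4
  item 7: 3
Total = 4 + 2 + 4 + 2 + 1 + 4 + 3 = 20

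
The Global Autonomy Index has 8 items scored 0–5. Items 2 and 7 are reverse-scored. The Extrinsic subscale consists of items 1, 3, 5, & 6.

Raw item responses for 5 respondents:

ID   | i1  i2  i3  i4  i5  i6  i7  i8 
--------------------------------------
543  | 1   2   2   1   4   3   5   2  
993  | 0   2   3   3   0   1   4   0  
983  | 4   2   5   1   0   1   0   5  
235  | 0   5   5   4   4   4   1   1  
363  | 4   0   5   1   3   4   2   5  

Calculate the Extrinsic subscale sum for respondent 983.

Respondent 983 raw: 4, 2, 5, 1, 0, 1, 0, 5.
Extrinsic items: 1, 3, 5, 6.
Reverse-coded (reverse-coded value = 5 − response):
  item 1: 4
  item 3: 5
  item 5: 0
  item 6: 1
Sum = 4 + 5 + 0 + 1 = 10

10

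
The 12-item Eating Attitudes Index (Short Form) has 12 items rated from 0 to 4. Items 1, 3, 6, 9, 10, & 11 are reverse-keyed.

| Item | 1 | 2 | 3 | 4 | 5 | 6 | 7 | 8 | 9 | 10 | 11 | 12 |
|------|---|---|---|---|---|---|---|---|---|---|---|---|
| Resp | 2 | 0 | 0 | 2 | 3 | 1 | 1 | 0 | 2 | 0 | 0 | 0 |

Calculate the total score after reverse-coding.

Apply reverse scoring (on a 0–4 scale, reversed = 4 − raw):
  item 1: 4 − 2 = 2
  item 3: 4 − 0 = 4
  item 6: 4 − 1 = 3
  item 9: 4 − 2 = 2
  item 10: 4 − 0 = 4
  item 11: 4 − 0 = 4
Scored items: 2, 0, 4, 2, 3, 3, 1, 0, 2, 4, 4, 0
Total = 2 + 0 + 4 + 2 + 3 + 3 + 1 + 0 + 2 + 4 + 4 + 0 = 25

25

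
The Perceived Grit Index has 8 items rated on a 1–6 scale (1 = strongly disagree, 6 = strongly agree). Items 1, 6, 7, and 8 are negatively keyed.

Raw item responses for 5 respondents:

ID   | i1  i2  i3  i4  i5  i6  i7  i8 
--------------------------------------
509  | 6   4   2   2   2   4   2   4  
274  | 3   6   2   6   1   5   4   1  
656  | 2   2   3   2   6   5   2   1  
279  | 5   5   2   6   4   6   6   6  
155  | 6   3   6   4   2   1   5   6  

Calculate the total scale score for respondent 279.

22

Respondent 279 raw: 5, 5, 2, 6, 4, 6, 6, 6.
Reverse-coded (reverse-coded value = 7 − response):
  item 1: 7 − 5 = 2
  item 2: 5
  item 3: 2
  item 4: 6
  item 5: 4
  item 6: 7 − 6 = 1
  item 7: 7 − 6 = 1
  item 8: 7 − 6 = 1
Sum = 2 + 5 + 2 + 6 + 4 + 1 + 1 + 1 = 22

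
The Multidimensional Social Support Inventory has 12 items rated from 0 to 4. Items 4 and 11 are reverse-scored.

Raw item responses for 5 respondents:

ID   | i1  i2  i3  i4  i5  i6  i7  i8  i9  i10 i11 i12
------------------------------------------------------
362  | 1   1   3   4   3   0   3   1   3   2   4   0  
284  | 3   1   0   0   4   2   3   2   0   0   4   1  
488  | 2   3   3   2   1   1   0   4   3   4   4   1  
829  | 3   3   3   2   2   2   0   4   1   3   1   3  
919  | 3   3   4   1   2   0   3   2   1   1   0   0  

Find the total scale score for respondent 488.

Respondent 488 raw: 2, 3, 3, 2, 1, 1, 0, 4, 3, 4, 4, 1.
Reverse-coded (on a 0–4 scale, reversed = 4 − raw):
  item 1: 2
  item 2: 3
  item 3: 3
  item 4: 4 − 2 = 2
  item 5: 1
  item 6: 1
  item 7: 0
  item 8: 4
  item 9: 3
  item 10: 4
  item 11: 4 − 4 = 0
  item 12: 1
Sum = 2 + 3 + 3 + 2 + 1 + 1 + 0 + 4 + 3 + 4 + 0 + 1 = 24

24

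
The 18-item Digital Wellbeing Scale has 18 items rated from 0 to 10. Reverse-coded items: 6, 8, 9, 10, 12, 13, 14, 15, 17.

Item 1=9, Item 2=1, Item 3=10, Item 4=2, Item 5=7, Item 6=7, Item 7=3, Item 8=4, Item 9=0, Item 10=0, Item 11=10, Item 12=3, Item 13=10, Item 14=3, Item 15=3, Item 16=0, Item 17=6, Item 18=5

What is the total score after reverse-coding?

Reversing items 6, 8, 9, 10, 12, 13, 14, 15 and 17 with 10 − raw:
Total = 9 + 1 + 10 + 2 + 7 + (10−7) + 3 + (10−4) + (10−0) + (10−0) + 10 + (10−3) + (10−10) + (10−3) + (10−3) + 0 + (10−6) + 5
      = 9 + 1 + 10 + 2 + 7 + 3 + 3 + 6 + 10 + 10 + 10 + 7 + 0 + 7 + 7 + 0 + 4 + 5 = 101

101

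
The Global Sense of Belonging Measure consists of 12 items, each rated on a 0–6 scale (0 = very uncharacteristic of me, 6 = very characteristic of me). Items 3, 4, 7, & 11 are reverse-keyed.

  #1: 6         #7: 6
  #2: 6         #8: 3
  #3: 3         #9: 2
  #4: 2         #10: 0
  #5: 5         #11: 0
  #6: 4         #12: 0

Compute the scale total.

Apply reverse scoring (on a 0–6 scale, reversed = 6 − raw):
  item 3: 6 − 3 = 3
  item 4: 6 − 2 = 4
  item 7: 6 − 6 = 0
  item 11: 6 − 0 = 6
Scored items: 6, 6, 3, 4, 5, 4, 0, 3, 2, 0, 6, 0
Total = 6 + 6 + 3 + 4 + 5 + 4 + 0 + 3 + 2 + 0 + 6 + 0 = 39

39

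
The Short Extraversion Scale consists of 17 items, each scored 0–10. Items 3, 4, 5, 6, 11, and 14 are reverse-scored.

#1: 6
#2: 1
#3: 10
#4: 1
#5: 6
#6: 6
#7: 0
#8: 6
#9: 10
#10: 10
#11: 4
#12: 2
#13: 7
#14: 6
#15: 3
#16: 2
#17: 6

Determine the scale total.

Reversing items 3, 4, 5, 6, 11, and 14 with 10 − raw:
Total = 6 + 1 + (10−10) + (10−1) + (10−6) + (10−6) + 0 + 6 + 10 + 10 + (10−4) + 2 + 7 + (10−6) + 3 + 2 + 6
      = 6 + 1 + 0 + 9 + 4 + 4 + 0 + 6 + 10 + 10 + 6 + 2 + 7 + 4 + 3 + 2 + 6 = 80

80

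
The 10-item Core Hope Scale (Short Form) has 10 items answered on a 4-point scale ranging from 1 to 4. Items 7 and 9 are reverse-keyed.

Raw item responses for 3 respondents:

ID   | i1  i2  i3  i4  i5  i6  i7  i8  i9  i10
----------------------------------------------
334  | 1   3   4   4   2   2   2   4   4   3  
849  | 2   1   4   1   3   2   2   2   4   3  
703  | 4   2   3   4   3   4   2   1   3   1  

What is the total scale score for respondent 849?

Respondent 849 raw: 2, 1, 4, 1, 3, 2, 2, 2, 4, 3.
Reverse-coded (reverse-coded value = 5 − response):
  item 1: 2
  item 2: 1
  item 3: 4
  item 4: 1
  item 5: 3
  item 6: 2
  item 7: 5 − 2 = 3
  item 8: 2
  item 9: 5 − 4 = 1
  item 10: 3
Sum = 2 + 1 + 4 + 1 + 3 + 2 + 3 + 2 + 1 + 3 = 22

22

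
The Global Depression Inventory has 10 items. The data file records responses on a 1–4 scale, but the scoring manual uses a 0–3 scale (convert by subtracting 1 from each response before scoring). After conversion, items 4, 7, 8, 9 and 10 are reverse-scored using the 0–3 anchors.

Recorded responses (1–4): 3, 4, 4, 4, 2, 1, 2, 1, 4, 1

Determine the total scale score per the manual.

Convert to 0–3: 2, 3, 3, 3, 1, 0, 1, 0, 3, 0
Reverse-coded (reversed = (0+3) − raw = 3 − raw):
  item 4: 3 − 3 = 0
  item 7: 3 − 1 = 2
  item 8: 3 − 0 = 3
  item 9: 3 − 3 = 0
  item 10: 3 − 0 = 3
Scored: 2, 3, 3, 0, 1, 0, 2, 3, 0, 3
Total = 17

17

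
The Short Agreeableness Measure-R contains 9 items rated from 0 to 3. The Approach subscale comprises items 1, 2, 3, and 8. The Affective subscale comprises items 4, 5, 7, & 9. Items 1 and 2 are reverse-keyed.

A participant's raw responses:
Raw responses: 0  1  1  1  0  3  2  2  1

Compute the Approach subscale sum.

Approach items: 1, 2, 3, 8.
Of these, items 1 & 2 are reverse-keyed; on a 0–3 scale, reversed = 3 − raw.
  item 1: 3 − 0 = 3
  item 2: 3 − 1 = 2
  item 3: 1
  item 8: 2
Sum = 3 + 2 + 1 + 2 = 8

8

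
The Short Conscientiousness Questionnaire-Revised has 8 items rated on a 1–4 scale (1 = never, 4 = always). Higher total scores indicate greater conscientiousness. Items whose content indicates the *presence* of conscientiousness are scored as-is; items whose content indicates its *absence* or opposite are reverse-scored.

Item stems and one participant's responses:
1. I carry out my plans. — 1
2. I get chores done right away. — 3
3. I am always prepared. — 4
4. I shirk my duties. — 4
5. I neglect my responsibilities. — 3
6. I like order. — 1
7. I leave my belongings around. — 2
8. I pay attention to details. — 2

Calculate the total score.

Items 4, 5, 7 describe the absence/opposite of conscientiousness → reverse-score.
reversed = (1+4) − raw = 5 − raw.
  item 1: 1
  item 2: 3
  item 3: 4
  item 4: 5 − 4 = 1
  item 5: 5 − 3 = 2
  item 6: 1
  item 7: 5 − 2 = 3
  item 8: 2
Total = 1 + 3 + 4 + 1 + 2 + 1 + 3 + 2 = 17

17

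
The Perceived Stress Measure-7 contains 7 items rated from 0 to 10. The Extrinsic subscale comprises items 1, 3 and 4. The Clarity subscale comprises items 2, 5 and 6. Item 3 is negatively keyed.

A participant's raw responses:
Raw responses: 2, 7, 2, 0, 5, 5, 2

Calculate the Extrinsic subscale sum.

10

Extrinsic items: 1, 3, 4.
Of these, item 3 is negatively keyed; reverse-coded value = 10 − response.
  item 1: 2
  item 3: 10 − 2 = 8
  item 4: 0
Sum = 2 + 8 + 0 = 10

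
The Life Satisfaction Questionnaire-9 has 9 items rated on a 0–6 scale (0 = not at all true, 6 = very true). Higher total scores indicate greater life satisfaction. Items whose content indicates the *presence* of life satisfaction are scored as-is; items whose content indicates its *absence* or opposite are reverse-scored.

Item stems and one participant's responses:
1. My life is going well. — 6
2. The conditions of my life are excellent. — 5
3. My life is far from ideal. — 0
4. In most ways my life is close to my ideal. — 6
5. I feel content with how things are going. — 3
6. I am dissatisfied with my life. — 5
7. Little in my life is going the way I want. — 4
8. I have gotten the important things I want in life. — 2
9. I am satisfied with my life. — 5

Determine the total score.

36

Items 3, 6, 7 describe the absence/opposite of life satisfaction → reverse-score.
reversed = (0+6) − raw = 6 − raw.
  item 1: 6
  item 2: 5
  item 3: 6 − 0 = 6
  item 4: 6
  item 5: 3
  item 6: 6 − 5 = 1
  item 7: 6 − 4 = 2
  item 8: 2
  item 9: 5
Total = 6 + 5 + 6 + 6 + 3 + 1 + 2 + 2 + 5 = 36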